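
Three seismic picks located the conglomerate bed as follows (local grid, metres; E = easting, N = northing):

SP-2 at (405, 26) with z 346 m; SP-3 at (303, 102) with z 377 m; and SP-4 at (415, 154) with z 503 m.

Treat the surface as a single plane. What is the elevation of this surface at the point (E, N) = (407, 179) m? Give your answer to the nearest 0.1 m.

Two edge vectors: SP-2→SP-3 = (-102, 76, 31), SP-2→SP-4 = (10, 128, 157).
Normal n = (SP-2→SP-3) × (SP-2→SP-4) = (7964, 16324, -13816).
So ∂z/∂E = −n_x/n_z = 0.57643 and ∂z/∂N = −n_y/n_z = 1.18153.
Intercept c from SP-2: 346 − 233.46 − 30.72 = 81.82.
At (407, 179): z = 234.6 + 211.5 + 81.82 = 527.9 m.

527.9 m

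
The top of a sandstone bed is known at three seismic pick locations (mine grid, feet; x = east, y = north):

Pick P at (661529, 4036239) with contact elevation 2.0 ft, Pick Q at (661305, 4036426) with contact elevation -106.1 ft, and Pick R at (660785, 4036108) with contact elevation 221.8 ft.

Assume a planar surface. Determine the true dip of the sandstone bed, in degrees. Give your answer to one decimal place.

38.2°

Let the plane be z = a·x + b·y + c.
Pick Q−Pick P: −224a + 187b = −108.1;  Pick R−Pick P: −744a − 131b = 219.8.
Solving gives a = −0.15992, b = −0.76963.
Gradient magnitude |∇z| = √(a² + b²) = √(0.02557 + 0.59233) = 0.78607.
True dip = arctan(0.78607) = 38.2°, dipping toward NNE (azimuth ≈ 012°).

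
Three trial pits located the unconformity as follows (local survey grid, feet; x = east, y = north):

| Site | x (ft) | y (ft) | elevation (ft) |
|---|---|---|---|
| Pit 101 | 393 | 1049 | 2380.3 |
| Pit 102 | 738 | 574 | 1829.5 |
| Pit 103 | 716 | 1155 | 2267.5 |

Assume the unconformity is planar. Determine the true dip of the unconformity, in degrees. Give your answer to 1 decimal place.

43.2°

Two edge vectors: Pit 101→Pit 102 = (345, -475, -550.8), Pit 101→Pit 103 = (323, 106, -112.8).
Normal n = (Pit 101→Pit 102) × (Pit 101→Pit 103) = (111964.8, -138992.4, 189995).
So ∂z/∂x = −n_x/n_z = −0.58930 and ∂z/∂y = −n_y/n_z = 0.73156.
Gradient magnitude |∇z| = √(a² + b²) = √(0.34728 + 0.53518) = 0.93939.
True dip = arctan(0.93939) = 43.2°, dipping toward SE (azimuth ≈ 141°).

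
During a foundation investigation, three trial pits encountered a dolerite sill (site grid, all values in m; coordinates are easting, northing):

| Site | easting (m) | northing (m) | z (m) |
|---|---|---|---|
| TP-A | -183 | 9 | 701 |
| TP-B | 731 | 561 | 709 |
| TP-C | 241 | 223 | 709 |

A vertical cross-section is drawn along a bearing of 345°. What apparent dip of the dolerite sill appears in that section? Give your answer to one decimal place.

Two edge vectors: TP-A→TP-B = (914, 552, 8), TP-A→TP-C = (424, 214, 8).
Normal n = (TP-A→TP-B) × (TP-A→TP-C) = (2704, -3920, -38452).
So ∂z/∂easting = −n_x/n_z = 0.07032 and ∂z/∂northing = −n_y/n_z = −0.10195.
Unit vector along 345° is (sin 345°, cos 345°) = (-0.2588, 0.9659).
Slope in that direction = a·(-0.2588) + b·(0.9659) = −0.11667.
Apparent dip = arctan|0.11667| = 6.7° (true dip is 7.1°, so apparent ≤ true as expected).

6.7°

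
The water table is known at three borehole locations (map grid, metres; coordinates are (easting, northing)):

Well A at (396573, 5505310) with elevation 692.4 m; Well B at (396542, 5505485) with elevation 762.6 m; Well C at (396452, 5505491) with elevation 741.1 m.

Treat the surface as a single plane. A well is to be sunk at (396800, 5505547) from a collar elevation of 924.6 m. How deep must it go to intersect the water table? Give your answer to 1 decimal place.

64.8 m

Let the plane be z = a·E + b·N + c.
Well B−Well A: −31a + 175b = 70.2;  Well C−Well A: −121a + 181b = 48.7.
Solving gives a = 0.268806219, b = 0.448759959.
Then c = 692.4 − a·396573 − b·5505310 = −2576471.58.
At (396800, 5505547): z_contact = 106662.31 + 2470669.05 − 2576471.58 = 859.78 m.
Depth below ground = 924.6 − 859.78 = 64.8 m.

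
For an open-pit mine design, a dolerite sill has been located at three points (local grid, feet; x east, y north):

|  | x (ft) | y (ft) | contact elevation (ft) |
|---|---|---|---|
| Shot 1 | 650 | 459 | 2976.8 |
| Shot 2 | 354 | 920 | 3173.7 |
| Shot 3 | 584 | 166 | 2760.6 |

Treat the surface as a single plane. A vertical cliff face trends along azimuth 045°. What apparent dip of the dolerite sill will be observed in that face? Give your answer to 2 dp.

Let the plane be z = a·x + b·y + c.
Shot 2−Shot 1: −296a + 461b = 196.9;  Shot 3−Shot 1: −66a − 293b = −216.2.
Solving gives a = 0.35830, b = 0.65717.
Unit vector along 045° is (sin 45°, cos 45°) = (0.7071, 0.7071).
Slope in that direction = a·(0.7071) + b·(0.7071) = 0.71805.
Apparent dip = arctan|0.71805| = 35.68° (true dip is 36.8°, so apparent ≤ true as expected).

35.68°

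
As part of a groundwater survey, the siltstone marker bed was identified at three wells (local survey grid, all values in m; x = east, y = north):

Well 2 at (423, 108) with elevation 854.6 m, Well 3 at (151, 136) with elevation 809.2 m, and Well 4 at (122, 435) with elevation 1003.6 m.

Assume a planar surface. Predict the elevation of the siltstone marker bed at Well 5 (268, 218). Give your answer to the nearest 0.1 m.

892.0 m

Let the plane be z = a·x + b·y + c.
Well 3−Well 2: −272a + 28b = −45.4;  Well 4−Well 2: −301a + 327b = 149.
Solving gives a = 0.23620, b = 0.67308.
Then c = 854.6 − a·423 − b·108 = 682.00.
At (268, 218): z = 63.3 + 146.7 + 682.00 = 892.0 m.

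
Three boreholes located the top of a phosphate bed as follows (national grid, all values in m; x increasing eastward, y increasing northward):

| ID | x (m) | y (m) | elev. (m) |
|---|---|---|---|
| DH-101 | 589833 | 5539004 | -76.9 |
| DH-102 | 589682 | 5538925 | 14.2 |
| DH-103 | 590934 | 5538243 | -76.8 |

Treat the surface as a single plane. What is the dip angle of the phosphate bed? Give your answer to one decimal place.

31.1°

Let the plane be z = a·x + b·y + c.
DH-102−DH-101: −151a − 79b = 91.1;  DH-103−DH-101: 1101a − 761b = 0.1.
Solving gives a = −0.34335, b = −0.49689.
Gradient magnitude |∇z| = √(a² + b²) = √(0.11789 + 0.24690) = 0.60397.
True dip = arctan(0.60397) = 31.1°, dipping toward NE (azimuth ≈ 035°).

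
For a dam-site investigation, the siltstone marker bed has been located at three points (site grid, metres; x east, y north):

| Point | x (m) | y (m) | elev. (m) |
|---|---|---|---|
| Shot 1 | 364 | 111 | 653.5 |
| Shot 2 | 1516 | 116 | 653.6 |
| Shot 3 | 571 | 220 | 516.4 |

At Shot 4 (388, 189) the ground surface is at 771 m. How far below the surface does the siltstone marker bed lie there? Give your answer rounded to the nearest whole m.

Let the plane be z = a·x + b·y + c.
Shot 2−Shot 1: 1152a + 5b = 0.1;  Shot 3−Shot 1: 207a + 109b = −137.1.
Solving gives a = 0.00559, b = −1.26842.
Then c = 653.5 − a·364 − b·111 = 792.26.
At (388, 189): z_contact = 2.2 − 239.7 + 792.26 = 554.7 m.
Depth below ground = 771 − 554.7 = 216 m.

216 m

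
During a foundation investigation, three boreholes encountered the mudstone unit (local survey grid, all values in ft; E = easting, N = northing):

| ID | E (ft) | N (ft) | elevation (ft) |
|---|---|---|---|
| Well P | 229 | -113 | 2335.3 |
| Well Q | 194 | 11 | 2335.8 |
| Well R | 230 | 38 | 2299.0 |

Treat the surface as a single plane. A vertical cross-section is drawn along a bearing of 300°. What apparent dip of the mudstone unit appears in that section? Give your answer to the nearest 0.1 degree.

31.6°

Two edge vectors: Well P→Well Q = (-35, 124, 0.5), Well P→Well R = (1, 151, -36.3).
Normal n = (Well P→Well Q) × (Well P→Well R) = (-4576.7, -1270, -5409).
So ∂z/∂E = −n_x/n_z = −0.84613 and ∂z/∂N = −n_y/n_z = −0.23479.
Unit vector along 300° is (sin 300°, cos 300°) = (-0.8660, 0.5000).
Slope in that direction = a·(-0.8660) + b·(0.5000) = 0.61537.
Apparent dip = arctan|0.61537| = 31.6° (true dip is 41.3°, so apparent ≤ true as expected).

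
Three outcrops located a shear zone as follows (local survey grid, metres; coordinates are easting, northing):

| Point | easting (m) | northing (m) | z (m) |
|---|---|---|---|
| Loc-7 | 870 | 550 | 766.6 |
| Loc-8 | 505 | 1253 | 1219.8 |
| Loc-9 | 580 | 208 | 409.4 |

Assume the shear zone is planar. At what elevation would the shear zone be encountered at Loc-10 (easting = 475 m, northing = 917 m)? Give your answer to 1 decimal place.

943.4 m

Two edge vectors: Loc-7→Loc-8 = (-365, 703, 453.2), Loc-7→Loc-9 = (-290, -342, -357.2).
Normal n = (Loc-7→Loc-8) × (Loc-7→Loc-9) = (-96117.2, -261806, 328700).
So ∂z/∂easting = −n_x/n_z = 0.292416 and ∂z/∂northing = −n_y/n_z = 0.796489.
Intercept c from Loc-7: 766.6 − 254.40 − 438.07 = 74.13.
At (475, 917): z = 138.9 + 730.4 + 74.13 = 943.4 m.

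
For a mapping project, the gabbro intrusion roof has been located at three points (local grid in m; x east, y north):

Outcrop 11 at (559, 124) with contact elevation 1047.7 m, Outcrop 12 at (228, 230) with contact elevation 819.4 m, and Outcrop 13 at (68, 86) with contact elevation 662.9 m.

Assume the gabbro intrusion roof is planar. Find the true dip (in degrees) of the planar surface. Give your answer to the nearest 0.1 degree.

Two edge vectors: Outcrop 11→Outcrop 12 = (-331, 106, -228.3), Outcrop 11→Outcrop 13 = (-491, -38, -384.8).
Normal n = (Outcrop 11→Outcrop 12) × (Outcrop 11→Outcrop 13) = (-49464.2, -15273.5, 64624).
So ∂z/∂x = −n_x/n_z = 0.76542 and ∂z/∂y = −n_y/n_z = 0.23634.
Gradient magnitude |∇z| = √(a² + b²) = √(0.58586 + 0.05586) = 0.80107.
True dip = arctan(0.80107) = 38.7°, dipping toward WSW (azimuth ≈ 253°).

38.7°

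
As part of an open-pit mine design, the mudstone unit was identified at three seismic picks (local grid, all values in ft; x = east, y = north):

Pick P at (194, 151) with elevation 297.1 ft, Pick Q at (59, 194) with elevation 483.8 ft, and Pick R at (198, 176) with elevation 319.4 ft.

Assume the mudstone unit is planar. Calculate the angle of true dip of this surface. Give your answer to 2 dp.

56.10°

Let the plane be z = a·x + b·y + c.
Pick Q−Pick P: −135a + 43b = 186.7;  Pick R−Pick P: 4a + 25b = 22.3.
Solving gives a = −1.04556, b = 1.05929.
Gradient magnitude |∇z| = √(a² + b²) = √(1.09319 + 1.12209) = 1.48838.
True dip = arctan(1.48838) = 56.10°, dipping toward SE (azimuth ≈ 135°).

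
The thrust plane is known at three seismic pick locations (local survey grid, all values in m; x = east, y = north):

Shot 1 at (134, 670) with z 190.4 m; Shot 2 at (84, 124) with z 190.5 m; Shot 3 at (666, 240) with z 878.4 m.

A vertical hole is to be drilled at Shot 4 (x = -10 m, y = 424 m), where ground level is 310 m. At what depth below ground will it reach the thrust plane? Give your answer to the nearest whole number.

266 m

Two edge vectors: Shot 1→Shot 2 = (-50, -546, 0.1), Shot 1→Shot 3 = (532, -430, 688).
Normal n = (Shot 1→Shot 2) × (Shot 1→Shot 3) = (-375605, 34453.2, 311972).
So ∂z/∂x = −n_x/n_z = 1.20397 and ∂z/∂y = −n_y/n_z = −0.11044.
Intercept c from Shot 1: 190.4 − 161.33 + 73.99 = 103.06.
At (-10, 424): z_contact = −12.0 − 46.8 + 103.06 = 44.2 m.
Depth below ground = 310 − 44.2 = 266 m.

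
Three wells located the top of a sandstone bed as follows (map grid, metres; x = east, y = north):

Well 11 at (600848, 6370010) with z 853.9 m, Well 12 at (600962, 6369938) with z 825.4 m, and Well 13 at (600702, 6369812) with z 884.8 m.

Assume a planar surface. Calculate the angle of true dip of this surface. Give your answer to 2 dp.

13.42°

Let the plane be z = a·x + b·y + c.
Well 12−Well 11: 114a − 72b = −28.5;  Well 13−Well 11: −146a − 198b = 30.9.
Solving gives a = −0.23781, b = 0.01930.
Gradient magnitude |∇z| = √(a² + b²) = √(0.05655 + 0.00037) = 0.23859.
True dip = arctan(0.23859) = 13.42°, dipping toward E (azimuth ≈ 095°).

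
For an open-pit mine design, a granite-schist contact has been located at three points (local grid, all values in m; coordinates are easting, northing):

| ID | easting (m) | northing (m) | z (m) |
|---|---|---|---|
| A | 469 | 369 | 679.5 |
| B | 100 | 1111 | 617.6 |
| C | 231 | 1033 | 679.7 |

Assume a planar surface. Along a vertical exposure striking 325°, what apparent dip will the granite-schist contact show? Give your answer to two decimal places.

9.57°

Let the plane be z = a·easting + b·northing + c.
B−A: −369a + 742b = −61.9;  C−A: −238a + 664b = 0.2.
Solving gives a = 0.60289, b = 0.21640.
Unit vector along 325° is (sin 325°, cos 325°) = (-0.5736, 0.8192).
Slope in that direction = a·(-0.5736) + b·(0.8192) = −0.16854.
Apparent dip = arctan|0.16854| = 9.57° (true dip is 32.6°, so apparent ≤ true as expected).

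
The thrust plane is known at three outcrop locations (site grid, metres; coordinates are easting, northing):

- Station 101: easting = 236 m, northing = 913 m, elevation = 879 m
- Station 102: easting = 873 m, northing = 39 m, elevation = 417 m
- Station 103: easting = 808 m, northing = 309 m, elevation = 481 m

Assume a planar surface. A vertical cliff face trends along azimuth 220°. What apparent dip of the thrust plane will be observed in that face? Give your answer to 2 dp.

Two edge vectors: Station 101→Station 102 = (637, -874, -462), Station 101→Station 103 = (572, -604, -398).
Normal n = (Station 101→Station 102) × (Station 101→Station 103) = (68804, -10738, 115180).
So ∂z/∂easting = −n_x/n_z = −0.59736 and ∂z/∂northing = −n_y/n_z = 0.09323.
Unit vector along 220° is (sin 220°, cos 220°) = (-0.6428, -0.7660).
Slope in that direction = a·(-0.6428) + b·(-0.7660) = 0.31256.
Apparent dip = arctan|0.31256| = 17.36° (true dip is 31.2°, so apparent ≤ true as expected).

17.36°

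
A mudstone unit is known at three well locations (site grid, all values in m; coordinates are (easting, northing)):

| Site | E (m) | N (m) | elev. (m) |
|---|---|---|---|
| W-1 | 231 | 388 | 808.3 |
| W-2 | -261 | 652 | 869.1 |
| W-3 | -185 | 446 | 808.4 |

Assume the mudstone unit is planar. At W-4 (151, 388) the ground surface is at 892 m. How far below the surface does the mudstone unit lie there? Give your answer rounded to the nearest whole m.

87 m

Let the plane be z = a·E + b·N + c.
W-2−W-1: −492a + 264b = 60.8;  W-3−W-1: −416a + 58b = 0.1.
Solving gives a = 0.04306, b = 0.31055.
Then c = 808.3 − a·231 − b·388 = 677.86.
At (151, 388): z_contact = 6.5 + 120.5 + 677.86 = 804.9 m.
Depth below ground = 892 − 804.9 = 87 m.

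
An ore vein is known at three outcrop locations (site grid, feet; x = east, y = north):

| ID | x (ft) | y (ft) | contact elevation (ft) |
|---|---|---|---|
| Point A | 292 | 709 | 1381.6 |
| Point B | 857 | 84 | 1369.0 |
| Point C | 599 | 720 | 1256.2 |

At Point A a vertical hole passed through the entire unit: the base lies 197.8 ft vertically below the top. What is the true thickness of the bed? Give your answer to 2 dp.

Let the plane be z = a·x + b·y + c.
Point B−Point A: 565a − 625b = −12.6;  Point C−Point A: 307a + 11b = −125.4.
Solving gives a = −0.39635, b = −0.33814.
|∇z| = √(a²+b²) = 0.52100, so dip δ = arctan(0.52100) = 27.52°.
True thickness = vertical thickness × cos δ = 197.8 × cos 27.52° = 175.42 ft.

175.42 ft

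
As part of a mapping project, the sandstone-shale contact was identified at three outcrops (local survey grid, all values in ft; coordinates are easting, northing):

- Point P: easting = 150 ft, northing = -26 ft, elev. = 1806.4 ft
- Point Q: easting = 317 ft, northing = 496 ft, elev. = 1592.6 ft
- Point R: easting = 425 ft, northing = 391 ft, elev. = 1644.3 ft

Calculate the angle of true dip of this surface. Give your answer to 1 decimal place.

23.4°

Let the plane be z = a·easting + b·northing + c.
Point Q−Point P: 167a + 522b = −213.8;  Point R−Point P: 275a + 417b = −162.1.
Solving gives a = 0.06140, b = −0.42922.
Gradient magnitude |∇z| = √(a² + b²) = √(0.00377 + 0.18423) = 0.43359.
True dip = arctan(0.43359) = 23.4°, dipping toward N (azimuth ≈ 352°).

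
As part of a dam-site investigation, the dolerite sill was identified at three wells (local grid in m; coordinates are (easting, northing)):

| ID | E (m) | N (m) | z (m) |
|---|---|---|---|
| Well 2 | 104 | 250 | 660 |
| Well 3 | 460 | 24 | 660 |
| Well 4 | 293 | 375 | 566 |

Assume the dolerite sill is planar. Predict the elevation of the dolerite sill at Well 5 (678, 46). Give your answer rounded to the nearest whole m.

Let the plane be z = a·E + b·N + c.
Well 3−Well 2: 356a − 226b = 0;  Well 4−Well 2: 189a + 125b = −94.
Solving gives a = −0.24358, b = −0.38370.
Then c = 660 − a·104 − b·250 = 781.26.
At (678, 46): z = −165.2 − 17.7 + 781.26 = 598.5 m.

598 m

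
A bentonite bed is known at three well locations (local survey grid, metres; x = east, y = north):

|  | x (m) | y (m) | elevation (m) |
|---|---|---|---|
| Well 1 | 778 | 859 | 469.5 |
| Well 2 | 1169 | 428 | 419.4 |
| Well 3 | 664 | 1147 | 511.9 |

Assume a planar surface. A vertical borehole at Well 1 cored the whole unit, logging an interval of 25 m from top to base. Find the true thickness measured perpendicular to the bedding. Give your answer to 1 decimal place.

Let the plane be z = a·x + b·y + c.
Well 2−Well 1: 391a − 431b = −50.1;  Well 3−Well 1: −114a + 288b = 42.4.
Solving gives a = 0.06059, b = 0.17120.
|∇z| = √(a²+b²) = 0.18161, so dip δ = arctan(0.18161) = 10.29°.
True thickness = vertical thickness × cos δ = 25 × cos 10.29° = 24.6 m.

24.6 m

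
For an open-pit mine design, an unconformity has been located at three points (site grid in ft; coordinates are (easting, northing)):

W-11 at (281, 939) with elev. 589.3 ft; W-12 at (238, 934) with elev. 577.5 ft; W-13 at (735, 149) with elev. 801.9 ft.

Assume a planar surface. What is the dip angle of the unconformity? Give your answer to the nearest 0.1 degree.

Two edge vectors: W-11→W-12 = (-43, -5, -11.8), W-11→W-13 = (454, -790, 212.6).
Normal n = (W-11→W-12) × (W-11→W-13) = (-10385, 3784.6, 36240).
So ∂z/∂E = −n_x/n_z = 0.28656 and ∂z/∂N = −n_y/n_z = −0.10443.
Gradient magnitude |∇z| = √(a² + b²) = √(0.08212 + 0.01091) = 0.30500.
True dip = arctan(0.30500) = 17.0°, dipping toward WNW (azimuth ≈ 290°).

17.0°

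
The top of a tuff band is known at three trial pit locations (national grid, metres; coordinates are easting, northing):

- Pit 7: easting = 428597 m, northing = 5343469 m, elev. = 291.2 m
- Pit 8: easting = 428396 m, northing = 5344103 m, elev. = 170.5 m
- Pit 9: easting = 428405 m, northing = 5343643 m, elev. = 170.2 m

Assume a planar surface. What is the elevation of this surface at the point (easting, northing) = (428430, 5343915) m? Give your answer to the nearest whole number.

Two edge vectors: Pit 7→Pit 8 = (-201, 634, -120.7), Pit 7→Pit 9 = (-192, 174, -121).
Normal n = (Pit 7→Pit 8) × (Pit 7→Pit 9) = (-55712.2, -1146.6, 86754).
So ∂z/∂easting = −n_x/n_z = 0.64218595 and ∂z/∂northing = −n_y/n_z = 0.01321668.
Intercept c from Pit 7: 291.2 − 275238.97 − 70622.93 = −345570.70.
At (428430, 5343915): z = 275131.7 + 70628.8 − 345570.70 = 189.8 m.

190 m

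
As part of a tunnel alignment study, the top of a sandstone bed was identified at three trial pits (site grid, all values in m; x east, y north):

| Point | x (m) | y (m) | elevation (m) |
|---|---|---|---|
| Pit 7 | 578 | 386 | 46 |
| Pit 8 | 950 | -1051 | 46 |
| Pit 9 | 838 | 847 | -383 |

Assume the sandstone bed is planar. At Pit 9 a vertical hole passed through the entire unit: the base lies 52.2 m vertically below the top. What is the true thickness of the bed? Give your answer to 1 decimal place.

Let the plane be z = a·x + b·y + c.
Pit 8−Pit 7: 372a − 1437b = 0;  Pit 9−Pit 7: 260a + 461b = −429.
Solving gives a = −1.13091, b = −0.29276.
|∇z| = √(a²+b²) = 1.16819, so dip δ = arctan(1.16819) = 49.44°.
True thickness = vertical thickness × cos δ = 52.2 × cos 49.44° = 33.9 m.

33.9 m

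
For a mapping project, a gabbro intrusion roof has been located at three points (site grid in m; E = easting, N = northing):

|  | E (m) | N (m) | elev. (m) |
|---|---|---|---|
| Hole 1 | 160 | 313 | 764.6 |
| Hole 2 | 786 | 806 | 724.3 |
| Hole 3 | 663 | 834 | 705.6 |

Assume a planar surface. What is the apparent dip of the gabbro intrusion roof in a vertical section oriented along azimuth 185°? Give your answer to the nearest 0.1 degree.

Let the plane be z = a·E + b·N + c.
Hole 2−Hole 1: 626a + 493b = −40.3;  Hole 3−Hole 1: 503a + 521b = −59.
Solving gives a = 0.10351, b = −0.21317.
Unit vector along 185° is (sin 185°, cos 185°) = (-0.0872, -0.9962).
Slope in that direction = a·(-0.0872) + b·(-0.9962) = 0.20334.
Apparent dip = arctan|0.20334| = 11.5° (true dip is 13.3°, so apparent ≤ true as expected).

11.5°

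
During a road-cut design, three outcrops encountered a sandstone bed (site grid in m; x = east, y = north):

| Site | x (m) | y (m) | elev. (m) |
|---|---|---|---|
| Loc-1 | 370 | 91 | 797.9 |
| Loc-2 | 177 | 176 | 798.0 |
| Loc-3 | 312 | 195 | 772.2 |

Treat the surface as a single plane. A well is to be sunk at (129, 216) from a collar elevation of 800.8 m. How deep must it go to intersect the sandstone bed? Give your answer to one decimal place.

Let the plane be z = a·x + b·y + c.
Loc-2−Loc-1: −193a + 85b = 0.1;  Loc-3−Loc-1: −58a + 104b = −25.7.
Solving gives a = −0.14495, b = −0.32796.
Then c = 797.9 − a·370 − b·91 = 881.38.
At (129, 216): z_contact = −18.70 − 70.84 + 881.38 = 791.84 m.
Depth below ground = 800.8 − 791.84 = 9.0 m.

9.0 m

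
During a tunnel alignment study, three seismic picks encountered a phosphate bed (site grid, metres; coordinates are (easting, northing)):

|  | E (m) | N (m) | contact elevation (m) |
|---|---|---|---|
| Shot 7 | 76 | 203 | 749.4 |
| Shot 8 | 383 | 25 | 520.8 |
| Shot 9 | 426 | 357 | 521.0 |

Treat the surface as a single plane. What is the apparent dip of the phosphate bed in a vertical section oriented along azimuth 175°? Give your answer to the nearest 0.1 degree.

8.5°

Two edge vectors: Shot 7→Shot 8 = (307, -178, -228.6), Shot 7→Shot 9 = (350, 154, -228.4).
Normal n = (Shot 7→Shot 8) × (Shot 7→Shot 9) = (75859.6, -9891.2, 109578).
So ∂z/∂E = −n_x/n_z = −0.69229 and ∂z/∂N = −n_y/n_z = 0.09027.
Unit vector along 175° is (sin 175°, cos 175°) = (0.0872, -0.9962).
Slope in that direction = a·(0.0872) + b·(-0.9962) = −0.15026.
Apparent dip = arctan|0.15026| = 8.5° (true dip is 34.9°, so apparent ≤ true as expected).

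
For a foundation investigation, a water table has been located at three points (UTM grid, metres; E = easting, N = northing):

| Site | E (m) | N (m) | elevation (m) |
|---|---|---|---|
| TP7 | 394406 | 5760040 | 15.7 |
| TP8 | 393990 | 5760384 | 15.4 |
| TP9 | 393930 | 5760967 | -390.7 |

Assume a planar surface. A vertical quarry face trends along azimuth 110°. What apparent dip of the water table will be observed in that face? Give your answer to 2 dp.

18.29°

Two edge vectors: TP7→TP8 = (-416, 344, -0.3), TP7→TP9 = (-476, 927, -406.4).
Normal n = (TP7→TP8) × (TP7→TP9) = (-139523.5, -168919.6, -221888).
So ∂z/∂E = −n_x/n_z = −0.62880 and ∂z/∂N = −n_y/n_z = −0.76128.
Unit vector along 110° is (sin 110°, cos 110°) = (0.9397, -0.3420).
Slope in that direction = a·(0.9397) + b·(-0.3420) = −0.33051.
Apparent dip = arctan|0.33051| = 18.29° (true dip is 44.6°, so apparent ≤ true as expected).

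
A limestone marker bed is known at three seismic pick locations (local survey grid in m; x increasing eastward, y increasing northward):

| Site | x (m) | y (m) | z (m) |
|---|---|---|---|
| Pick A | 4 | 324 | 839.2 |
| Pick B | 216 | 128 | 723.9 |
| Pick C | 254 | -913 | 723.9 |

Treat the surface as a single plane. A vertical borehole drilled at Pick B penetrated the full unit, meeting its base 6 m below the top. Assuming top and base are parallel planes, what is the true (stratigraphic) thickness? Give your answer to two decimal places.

Let the plane be z = a·x + b·y + c.
Pick B−Pick A: 212a − 196b = −115.3;  Pick C−Pick A: 250a − 1237b = −115.3.
Solving gives a = −0.56286, b = −0.02055.
|∇z| = √(a²+b²) = 0.56324, so dip δ = arctan(0.56324) = 29.39°.
True thickness = vertical thickness × cos δ = 6 × cos 29.39° = 5.23 m.

5.23 m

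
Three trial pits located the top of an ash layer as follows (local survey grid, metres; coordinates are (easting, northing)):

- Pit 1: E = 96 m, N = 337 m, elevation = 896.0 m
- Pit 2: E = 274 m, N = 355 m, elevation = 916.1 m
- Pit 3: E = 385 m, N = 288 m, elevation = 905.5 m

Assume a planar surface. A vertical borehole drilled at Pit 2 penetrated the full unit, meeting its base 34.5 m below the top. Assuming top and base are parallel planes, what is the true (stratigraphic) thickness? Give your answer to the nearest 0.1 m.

Two edge vectors: Pit 1→Pit 2 = (178, 18, 20.1), Pit 1→Pit 3 = (289, -49, 9.5).
Normal n = (Pit 1→Pit 2) × (Pit 1→Pit 3) = (1155.9, 4117.9, -13924).
So ∂z/∂E = −n_x/n_z = 0.08301 and ∂z/∂N = −n_y/n_z = 0.29574.
|∇z| = √(a²+b²) = 0.30717, so dip δ = arctan(0.30717) = 17.08°.
True thickness = vertical thickness × cos δ = 34.5 × cos 17.08° = 33.0 m.

33.0 m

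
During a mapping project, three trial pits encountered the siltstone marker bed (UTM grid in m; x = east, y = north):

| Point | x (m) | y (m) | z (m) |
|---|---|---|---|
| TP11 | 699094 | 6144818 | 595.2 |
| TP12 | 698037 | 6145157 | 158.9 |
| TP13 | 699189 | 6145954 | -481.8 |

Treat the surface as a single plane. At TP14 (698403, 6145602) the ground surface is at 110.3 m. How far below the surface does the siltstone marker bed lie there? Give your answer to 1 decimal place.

Let the plane be z = a·x + b·y + c.
TP12−TP11: −1057a + 339b = −436.3;  TP13−TP11: 95a + 1136b = −1077.
Solving gives a = 0.105870521, b = −0.956916989.
Then c = 595.2 − a·699094 − b·6144818 = 5806662.49.
At (698403, 6145602): z_contact = 73940.29 − 5880830.96 + 5806662.49 = -228.18 m.
Depth below ground = 110.3 − (-228.18) = 338.5 m.

338.5 m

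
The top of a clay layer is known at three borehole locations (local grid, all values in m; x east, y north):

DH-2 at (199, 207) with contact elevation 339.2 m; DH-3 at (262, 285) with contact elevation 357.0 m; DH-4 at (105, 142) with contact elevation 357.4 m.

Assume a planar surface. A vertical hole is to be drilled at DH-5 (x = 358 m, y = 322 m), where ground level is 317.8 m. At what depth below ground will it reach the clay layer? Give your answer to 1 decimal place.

Two edge vectors: DH-2→DH-3 = (63, 78, 17.8), DH-2→DH-4 = (-94, -65, 18.2).
Normal n = (DH-2→DH-3) × (DH-2→DH-4) = (2576.6, -2819.8, 3237).
So ∂z/∂x = −n_x/n_z = −0.79598 and ∂z/∂y = −n_y/n_z = 0.87112.
Intercept c from DH-2: 339.2 + 158.40 − 180.32 = 317.28.
At (358, 322): z_contact = −284.96 + 280.50 + 317.28 = 312.82 m.
Depth below ground = 317.8 − 312.82 = 5.0 m.

5.0 m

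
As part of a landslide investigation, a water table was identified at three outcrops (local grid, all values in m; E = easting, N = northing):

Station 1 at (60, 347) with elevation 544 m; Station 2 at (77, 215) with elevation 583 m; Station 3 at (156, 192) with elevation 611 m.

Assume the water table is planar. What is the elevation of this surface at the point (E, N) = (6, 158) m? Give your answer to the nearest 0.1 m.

578.0 m

Let the plane be z = a·E + b·N + c.
Station 2−Station 1: 17a − 132b = 39;  Station 3−Station 1: 96a − 155b = 67.
Solving gives a = 0.27887, b = −0.25954.
Then c = 544 − a·60 − b·347 = 617.33.
At (6, 158): z = 1.7 − 41.0 + 617.33 = 578.0 m.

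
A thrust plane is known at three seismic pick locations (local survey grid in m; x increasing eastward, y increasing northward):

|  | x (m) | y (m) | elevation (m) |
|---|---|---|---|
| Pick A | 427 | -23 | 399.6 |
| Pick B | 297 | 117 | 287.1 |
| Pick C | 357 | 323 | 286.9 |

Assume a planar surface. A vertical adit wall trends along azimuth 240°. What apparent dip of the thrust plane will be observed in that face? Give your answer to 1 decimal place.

Two edge vectors: Pick A→Pick B = (-130, 140, -112.5), Pick A→Pick C = (-70, 346, -112.7).
Normal n = (Pick A→Pick B) × (Pick A→Pick C) = (23147, -6776, -35180).
So ∂z/∂x = −n_x/n_z = 0.65796 and ∂z/∂y = −n_y/n_z = −0.19261.
Unit vector along 240° is (sin 240°, cos 240°) = (-0.8660, -0.5000).
Slope in that direction = a·(-0.8660) + b·(-0.5000) = −0.47350.
Apparent dip = arctan|0.47350| = 25.3° (true dip is 34.4°, so apparent ≤ true as expected).

25.3°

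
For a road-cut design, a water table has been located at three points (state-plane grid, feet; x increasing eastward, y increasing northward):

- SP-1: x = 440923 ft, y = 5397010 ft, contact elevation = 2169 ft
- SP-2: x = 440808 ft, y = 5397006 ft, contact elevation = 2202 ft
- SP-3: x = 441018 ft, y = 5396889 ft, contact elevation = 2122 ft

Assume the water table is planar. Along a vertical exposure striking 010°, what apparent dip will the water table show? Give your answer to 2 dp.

6.03°

Two edge vectors: SP-1→SP-2 = (-115, -4, 33), SP-1→SP-3 = (95, -121, -47).
Normal n = (SP-1→SP-2) × (SP-1→SP-3) = (4181, -2270, 14295).
So ∂z/∂x = −n_x/n_z = −0.29248 and ∂z/∂y = −n_y/n_z = 0.15880.
Unit vector along 010° is (sin 10°, cos 10°) = (0.1736, 0.9848).
Slope in that direction = a·(0.1736) + b·(0.9848) = 0.10560.
Apparent dip = arctan|0.10560| = 6.03° (true dip is 18.4°, so apparent ≤ true as expected).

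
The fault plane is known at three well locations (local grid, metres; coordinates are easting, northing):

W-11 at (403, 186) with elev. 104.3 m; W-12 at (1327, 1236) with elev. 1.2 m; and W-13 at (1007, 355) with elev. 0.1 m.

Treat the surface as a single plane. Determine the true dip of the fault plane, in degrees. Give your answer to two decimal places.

Two edge vectors: W-11→W-12 = (924, 1050, -103.1), W-11→W-13 = (604, 169, -104.2).
Normal n = (W-11→W-12) × (W-11→W-13) = (-91986.1, 34008.4, -478044).
So ∂z/∂easting = −n_x/n_z = −0.19242 and ∂z/∂northing = −n_y/n_z = 0.07114.
Gradient magnitude |∇z| = √(a² + b²) = √(0.03703 + 0.00506) = 0.20515.
True dip = arctan(0.20515) = 11.59°, dipping toward ESE (azimuth ≈ 110°).

11.59°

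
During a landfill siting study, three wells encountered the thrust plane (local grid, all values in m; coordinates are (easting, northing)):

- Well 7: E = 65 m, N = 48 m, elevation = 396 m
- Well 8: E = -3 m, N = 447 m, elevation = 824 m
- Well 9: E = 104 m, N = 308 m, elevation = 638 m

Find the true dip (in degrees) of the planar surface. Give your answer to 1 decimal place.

Two edge vectors: Well 7→Well 8 = (-68, 399, 428), Well 7→Well 9 = (39, 260, 242).
Normal n = (Well 7→Well 8) × (Well 7→Well 9) = (-14722, 33148, -33241).
So ∂z/∂E = −n_x/n_z = −0.44289 and ∂z/∂N = −n_y/n_z = 0.99720.
Gradient magnitude |∇z| = √(a² + b²) = √(0.19615 + 0.99441) = 1.09113.
True dip = arctan(1.09113) = 47.5°, dipping toward SSE (azimuth ≈ 156°).

47.5°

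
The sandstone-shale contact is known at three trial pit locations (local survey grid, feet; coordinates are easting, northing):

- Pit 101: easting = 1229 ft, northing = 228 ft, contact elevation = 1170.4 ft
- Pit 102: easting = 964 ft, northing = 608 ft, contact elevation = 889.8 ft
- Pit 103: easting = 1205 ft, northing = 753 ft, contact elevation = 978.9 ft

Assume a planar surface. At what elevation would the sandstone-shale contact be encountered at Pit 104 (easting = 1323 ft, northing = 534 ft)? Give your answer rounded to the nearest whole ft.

Let the plane be z = a·easting + b·northing + c.
Pit 102−Pit 101: −265a + 380b = −280.6;  Pit 103−Pit 101: −24a + 525b = −191.5.
Solving gives a = 0.57340, b = −0.33855.
Then c = 1170.4 − a·1229 − b·228 = 542.88.
At (1323, 534): z = 758.6 − 180.8 + 542.88 = 1120.7 ft.

1121 ft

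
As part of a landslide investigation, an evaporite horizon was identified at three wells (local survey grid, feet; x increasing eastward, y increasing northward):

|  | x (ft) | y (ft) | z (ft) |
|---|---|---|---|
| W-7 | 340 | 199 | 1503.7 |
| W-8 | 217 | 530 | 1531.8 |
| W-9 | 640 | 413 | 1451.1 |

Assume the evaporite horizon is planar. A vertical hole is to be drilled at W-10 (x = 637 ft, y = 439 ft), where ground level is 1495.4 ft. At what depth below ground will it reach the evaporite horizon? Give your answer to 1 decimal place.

43.3 ft

Two edge vectors: W-7→W-8 = (-123, 331, 28.1), W-7→W-9 = (300, 214, -52.6).
Normal n = (W-7→W-8) × (W-7→W-9) = (-23424, 1960.2, -125622).
So ∂z/∂x = −n_x/n_z = −0.18646 and ∂z/∂y = −n_y/n_z = 0.01560.
Intercept c from W-7: 1503.7 + 63.40 − 3.11 = 1563.99.
At (637, 439): z_contact = −118.78 + 6.85 + 1563.99 = 1452.07 ft.
Depth below ground = 1495.4 − 1452.07 = 43.3 ft.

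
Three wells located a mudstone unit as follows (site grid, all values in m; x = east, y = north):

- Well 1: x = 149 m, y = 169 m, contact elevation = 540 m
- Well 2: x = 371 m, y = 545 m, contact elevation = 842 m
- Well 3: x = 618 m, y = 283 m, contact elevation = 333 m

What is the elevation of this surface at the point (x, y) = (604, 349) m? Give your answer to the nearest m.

Let the plane be z = a·x + b·y + c.
Well 2−Well 1: 222a + 376b = 302;  Well 3−Well 1: 469a + 114b = −207.
Solving gives a = −0.74327, b = 1.24204.
Then c = 540 − a·149 − b·169 = 440.84.
At (604, 349): z = −448.9 + 433.5 + 440.84 = 425.4 m.

425 m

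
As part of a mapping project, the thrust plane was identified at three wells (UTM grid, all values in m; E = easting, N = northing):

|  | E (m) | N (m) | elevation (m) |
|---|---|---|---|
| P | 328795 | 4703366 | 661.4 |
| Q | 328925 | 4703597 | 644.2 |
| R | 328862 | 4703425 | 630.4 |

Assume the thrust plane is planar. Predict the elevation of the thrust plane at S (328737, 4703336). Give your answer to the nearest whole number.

696 m

Two edge vectors: P→Q = (130, 231, -17.2), P→R = (67, 59, -31).
Normal n = (P→Q) × (P→R) = (-6146.2, 2877.6, -7807).
So ∂z/∂E = −n_x/n_z = −0.78726784 and ∂z/∂N = −n_y/n_z = 0.36859229.
Intercept c from P: 661.4 + 258849.73 − 1733624.44 = −1474113.31.
At (328737, 4703336): z = −258804.1 + 1733613.4 − 1474113.31 = 696.0 m.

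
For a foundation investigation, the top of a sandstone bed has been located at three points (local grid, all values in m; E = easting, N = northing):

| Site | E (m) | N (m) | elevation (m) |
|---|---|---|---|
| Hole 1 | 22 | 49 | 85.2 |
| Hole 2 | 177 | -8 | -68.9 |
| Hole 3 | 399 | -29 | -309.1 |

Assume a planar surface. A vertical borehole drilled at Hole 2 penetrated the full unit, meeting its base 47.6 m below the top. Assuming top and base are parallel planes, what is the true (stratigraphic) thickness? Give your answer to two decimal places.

Let the plane be z = a·E + b·N + c.
Hole 2−Hole 1: 155a − 57b = −154.1;  Hole 3−Hole 1: 377a − 78b = −394.3.
Solving gives a = −1.11238, b = −0.32140.
|∇z| = √(a²+b²) = 1.15788, so dip δ = arctan(1.15788) = 49.18°.
True thickness = vertical thickness × cos δ = 47.6 × cos 49.18° = 31.11 m.

31.11 m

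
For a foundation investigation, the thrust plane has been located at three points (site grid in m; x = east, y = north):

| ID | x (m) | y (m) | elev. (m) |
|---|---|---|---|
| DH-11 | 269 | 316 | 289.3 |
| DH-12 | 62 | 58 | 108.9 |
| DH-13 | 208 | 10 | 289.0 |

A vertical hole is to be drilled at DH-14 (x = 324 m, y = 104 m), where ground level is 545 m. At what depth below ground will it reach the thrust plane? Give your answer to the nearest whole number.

143 m

Let the plane be z = a·x + b·y + c.
DH-12−DH-11: −207a − 258b = −180.4;  DH-13−DH-11: −61a − 306b = −0.3.
Solving gives a = 1.15799, b = −0.22986.
Then c = 289.3 − a·269 − b·316 = 50.44.
At (324, 104): z_contact = 375.2 − 23.9 + 50.44 = 401.7 m.
Depth below ground = 545 − 401.7 = 143 m.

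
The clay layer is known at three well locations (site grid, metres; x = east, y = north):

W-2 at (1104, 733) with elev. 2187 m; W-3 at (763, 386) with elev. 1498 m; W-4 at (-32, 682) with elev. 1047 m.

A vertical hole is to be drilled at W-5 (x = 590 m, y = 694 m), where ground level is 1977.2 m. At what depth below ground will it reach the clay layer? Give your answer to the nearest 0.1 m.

322.7 m

Let the plane be z = a·x + b·y + c.
W-3−W-2: −341a − 347b = −689;  W-4−W-2: −1136a − 51b = −1140.
Solving gives a = 0.956582, b = 1.045549.
Then c = 2187 − a·1104 − b·733 = 364.55.
At (590, 694): z_contact = 564.38 + 725.61 + 364.55 = 1654.54 m.
Depth below ground = 1977.2 − 1654.54 = 322.7 m.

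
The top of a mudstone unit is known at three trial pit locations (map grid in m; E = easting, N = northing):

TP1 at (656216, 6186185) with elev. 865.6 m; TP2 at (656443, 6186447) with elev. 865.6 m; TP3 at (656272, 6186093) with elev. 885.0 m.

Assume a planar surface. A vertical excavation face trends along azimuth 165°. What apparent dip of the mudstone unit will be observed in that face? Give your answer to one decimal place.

Let the plane be z = a·E + b·N + c.
TP2−TP1: 227a + 262b = 0;  TP3−TP1: 56a − 92b = 19.4.
Solving gives a = 0.14295, b = −0.12386.
Unit vector along 165° is (sin 165°, cos 165°) = (0.2588, -0.9659).
Slope in that direction = a·(0.2588) + b·(-0.9659) = 0.15663.
Apparent dip = arctan|0.15663| = 8.9° (true dip is 10.7°, so apparent ≤ true as expected).

8.9°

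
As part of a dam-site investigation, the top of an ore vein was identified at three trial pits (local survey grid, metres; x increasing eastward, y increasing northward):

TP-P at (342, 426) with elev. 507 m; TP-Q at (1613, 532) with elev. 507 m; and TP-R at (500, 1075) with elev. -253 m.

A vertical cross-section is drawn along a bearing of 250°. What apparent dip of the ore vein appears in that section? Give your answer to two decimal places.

Two edge vectors: TP-P→TP-Q = (1271, 106, 0), TP-P→TP-R = (158, 649, -760).
Normal n = (TP-P→TP-Q) × (TP-P→TP-R) = (-80560, 965960, 808131).
So ∂z/∂x = −n_x/n_z = 0.09969 and ∂z/∂y = −n_y/n_z = −1.19530.
Unit vector along 250° is (sin 250°, cos 250°) = (-0.9397, -0.3420).
Slope in that direction = a·(-0.9397) + b·(-0.3420) = 0.31514.
Apparent dip = arctan|0.31514| = 17.49° (true dip is 50.2°, so apparent ≤ true as expected).

17.49°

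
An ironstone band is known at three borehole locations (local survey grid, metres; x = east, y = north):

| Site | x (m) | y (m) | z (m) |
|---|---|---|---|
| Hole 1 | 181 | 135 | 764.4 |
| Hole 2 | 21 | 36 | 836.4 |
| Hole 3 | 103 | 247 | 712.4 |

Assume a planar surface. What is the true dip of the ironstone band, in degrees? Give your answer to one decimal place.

29.0°

Two edge vectors: Hole 1→Hole 2 = (-160, -99, 72), Hole 1→Hole 3 = (-78, 112, -52).
Normal n = (Hole 1→Hole 2) × (Hole 1→Hole 3) = (-2916, -13936, -25642).
So ∂z/∂x = −n_x/n_z = −0.11372 and ∂z/∂y = −n_y/n_z = −0.54348.
Gradient magnitude |∇z| = √(a² + b²) = √(0.01293 + 0.29537) = 0.55525.
True dip = arctan(0.55525) = 29.0°, dipping toward NNE (azimuth ≈ 012°).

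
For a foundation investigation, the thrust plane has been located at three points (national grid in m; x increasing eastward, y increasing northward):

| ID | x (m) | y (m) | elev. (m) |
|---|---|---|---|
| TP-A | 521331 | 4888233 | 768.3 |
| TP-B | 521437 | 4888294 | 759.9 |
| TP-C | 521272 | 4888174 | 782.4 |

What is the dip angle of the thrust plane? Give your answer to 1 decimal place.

21.8°

Two edge vectors: TP-A→TP-B = (106, 61, -8.4), TP-A→TP-C = (-59, -59, 14.1).
Normal n = (TP-A→TP-B) × (TP-A→TP-C) = (364.5, -999, -2655).
So ∂z/∂x = −n_x/n_z = 0.13729 and ∂z/∂y = −n_y/n_z = −0.37627.
Gradient magnitude |∇z| = √(a² + b²) = √(0.01885 + 0.14158) = 0.40053.
True dip = arctan(0.40053) = 21.8°, dipping toward NNW (azimuth ≈ 340°).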